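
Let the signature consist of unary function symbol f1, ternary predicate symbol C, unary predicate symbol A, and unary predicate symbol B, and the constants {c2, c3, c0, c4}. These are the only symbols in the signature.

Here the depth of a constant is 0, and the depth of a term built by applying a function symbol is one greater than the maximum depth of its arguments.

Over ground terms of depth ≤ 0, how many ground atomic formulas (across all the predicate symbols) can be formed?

72

First count ground terms of depth ≤ 0.
Let N_k count ground terms of depth at most k. Each non-constant term of depth ≤ k is some function symbol applied to depth-≤(k−1) arguments, giving N_k = 4 + N_{k-1}.
N_0 = 4
So |H| = 4.
A ground atom is a predicate applied to a tuple of terms from H, so the count is the sum over predicates of |H|^arity:
  C: 4^3 = 64;  A: 4;  B: 4
Total ground atoms: 64 + 4 + 4 = 72.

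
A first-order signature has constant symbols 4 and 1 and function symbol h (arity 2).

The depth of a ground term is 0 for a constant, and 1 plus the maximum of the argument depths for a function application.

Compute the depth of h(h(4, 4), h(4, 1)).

2

depth(h(4, 4)) = 1 + max(0, 0) = 1
depth(h(4, 1)) = 1 + max(0, 0) = 1
depth(h(h(4, 4), h(4, 1))) = 1 + max(1, 1) = 2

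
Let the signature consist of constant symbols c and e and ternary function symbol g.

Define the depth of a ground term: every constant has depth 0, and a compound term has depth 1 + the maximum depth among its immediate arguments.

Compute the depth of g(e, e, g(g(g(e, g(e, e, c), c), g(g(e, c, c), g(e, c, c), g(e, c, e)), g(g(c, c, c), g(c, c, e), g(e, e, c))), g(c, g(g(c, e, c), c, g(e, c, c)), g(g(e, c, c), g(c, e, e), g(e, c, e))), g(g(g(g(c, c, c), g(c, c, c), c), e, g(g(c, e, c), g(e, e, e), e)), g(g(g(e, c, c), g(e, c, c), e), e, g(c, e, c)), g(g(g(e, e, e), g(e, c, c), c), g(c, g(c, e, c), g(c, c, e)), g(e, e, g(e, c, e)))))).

6

depth(g(e, e, c)) = 1 + max(0, 0, 0) = 1
depth(g(e, g(e, e, c), c)) = 1 + max(0, 1, 0) = 2
depth(g(e, c, c)) = 1 + max(0, 0, 0) = 1
depth(g(e, c, e)) = 1 + max(0, 0, 0) = 1
depth(g(g(e, c, c), g(e, c, c), g(e, c, e))) = 1 + max(1, 1, 1) = 2
depth(g(c, c, c)) = 1 + max(0, 0, 0) = 1
depth(g(c, c, e)) = 1 + max(0, 0, 0) = 1
depth(g(g(c, c, c), g(c, c, e), g(e, e, c))) = 1 + max(1, 1, 1) = 2
depth(g(g(e, g(e, e, c), c), g(g(e, c, c), g(e, c, c), g(e, c, e)), g(g(c, c, c), g(c, c, e), g(e, e, c)))) = 1 + max(2, 2, 2) = 3
depth(g(c, e, c)) = 1 + max(0, 0, 0) = 1
depth(g(g(c, e, c), c, g(e, c, c))) = 1 + max(1, 0, 1) = 2
depth(g(c, e, e)) = 1 + max(0, 0, 0) = 1
depth(g(g(e, c, c), g(c, e, e), g(e, c, e))) = 1 + max(1, 1, 1) = 2
depth(g(c, g(g(c, e, c), c, g(e, c, c)), g(g(e, c, c), g(c, e, e), g(e, c, e)))) = 1 + max(0, 2, 2) = 3
depth(g(g(c, c, c), g(c, c, c), c)) = 1 + max(1, 1, 0) = 2
depth(g(e, e, e)) = 1 + max(0, 0, 0) = 1
depth(g(g(c, e, c), g(e, e, e), e)) = 1 + max(1, 1, 0) = 2
depth(g(g(g(c, c, c), g(c, c, c), c), e, g(g(c, e, c), g(e, e, e), e))) = 1 + max(2, 0, 2) = 3
depth(g(g(e, c, c), g(e, c, c), e)) = 1 + max(1, 1, 0) = 2
depth(g(g(g(e, c, c), g(e, c, c), e), e, g(c, e, c))) = 1 + max(2, 0, 1) = 3
depth(g(g(e, e, e), g(e, c, c), c)) = 1 + max(1, 1, 0) = 2
depth(g(c, g(c, e, c), g(c, c, e))) = 1 + max(0, 1, 1) = 2
depth(g(e, e, g(e, c, e))) = 1 + max(0, 0, 1) = 2
depth(g(g(g(e, e, e), g(e, c, c), c), g(c, g(c, e, c), g(c, c, e)), g(e, e, g(e, c, e)))) = 1 + max(2, 2, 2) = 3
depth(g(g(g(g(c, c, c), g(c, c, c), c), e, g(g(c, e, c), g(e, e, e), e)), g(g(g(e, c, c), g(e, c, c), e), e, g(c, e, c)), g(g(g(e, e, e), g(e, c, c), c), g(c, g(c, e, c), g(c, c, e)), g(e, e, g(e, c, e))))) = 1 + max(3, 3, 3) = 4
depth(g(g(g(e, g(e, e, c), c), g(g(e, c, c), g(e, c, c), g(e, c, e)), g(g(c, c, c), g(c, c, e), g(e, e, c))), g(c, g(g(c, e, c), c, g(e, c, c)), g(g(e, c, c), g(c, e, e), g(e, c, e))), g(g(g(g(c, c, c), g(c, c, c), c), e, g(g(c, e, c), g(e, e, e), e)), g(g(g(e, c, c), g(e, c, c), e), e, g(c, e, c)), g(g(g(e, e, e), g(e, c, c), c), g(c, g(c, e, c), g(c, c, e)), g(e, e, g(e, c, e)))))) = 1 + max(3, 3, 4) = 5
depth(g(e, e, g(g(g(e, g(e, e, c), c), g(g(e, c, c), g(e, c, c), g(e, c, e)), g(g(c, c, c), g(c, c, e), g(e, e, c))), g(c, g(g(c, e, c), c, g(e, c, c)), g(g(e, c, c), g(c, e, e), g(e, c, e))), g(g(g(g(c, c, c), g(c, c, c), c), e, g(g(c, e, c), g(e, e, e), e)), g(g(g(e, c, c), g(e, c, c), e), e, g(c, e, c)), g(g(g(e, e, e), g(e, c, c), c), g(c, g(c, e, c), g(c, c, e)), g(e, e, g(e, c, e))))))) = 1 + max(0, 0, 5) = 6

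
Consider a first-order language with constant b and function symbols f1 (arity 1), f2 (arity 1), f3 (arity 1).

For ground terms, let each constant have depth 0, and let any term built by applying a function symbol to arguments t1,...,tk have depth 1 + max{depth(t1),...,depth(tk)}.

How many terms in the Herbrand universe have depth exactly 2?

Let N_k = |{terms of depth ≤ k}|. Then N_0 = 1 and N_k = 1 + N_{k-1} + N_{k-1} + N_{k-1} for k ≥ 1 (one summand per function symbol, arity giving the exponent).
N_0 = 1
N_1 = 1 + 1 + 1 + 1 = 4
N_2 = 1 + 4 + 4 + 4 = 13
Terms of depth exactly 2: N_2 − N_1 = 13 − 4 = 9.

9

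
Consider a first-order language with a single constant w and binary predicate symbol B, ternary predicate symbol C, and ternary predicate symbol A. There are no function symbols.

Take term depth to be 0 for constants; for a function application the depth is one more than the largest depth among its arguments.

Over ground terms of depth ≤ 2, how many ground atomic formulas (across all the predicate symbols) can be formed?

First count ground terms of depth ≤ 2.
With no function symbols every ground term is a constant, so there is exactly 1 ground term at every depth bound.
N_0 = 1
N_1 = 1
N_2 = 1
Explicitly: w.
So |H| = 1.
Each predicate of arity r yields |H|^r ground atoms (one per choice of an r-tuple from H):
  B: 1^2 = 1;  C: 1^3 = 1;  A: 1^3 = 1
Total ground atoms: 1 + 1 + 1 = 3.

3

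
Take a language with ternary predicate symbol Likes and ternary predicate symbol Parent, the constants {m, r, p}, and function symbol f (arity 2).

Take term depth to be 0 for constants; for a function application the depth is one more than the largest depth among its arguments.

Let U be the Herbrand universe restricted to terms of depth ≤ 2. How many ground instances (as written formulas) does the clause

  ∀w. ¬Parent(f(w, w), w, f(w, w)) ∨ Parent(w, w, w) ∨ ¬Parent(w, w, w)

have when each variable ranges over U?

147

Ground terms of depth ≤ 2:
  Let N_k = |{terms of depth ≤ k}|. Then N_0 = 3 and N_k = 3 + N_{k-1}^2 for k ≥ 1 (one summand per function symbol, arity giving the exponent).
  N_0 = 3
  N_1 = 3 + 3^2 = 12
  N_2 = 3 + 12^2 = 147
So there are 147 ground terms available for substitution.
The body mentions the single quantified variable w; since ground terms form a free algebra, no two substitutions collapse to the same formula.
Number of ground instances = 147.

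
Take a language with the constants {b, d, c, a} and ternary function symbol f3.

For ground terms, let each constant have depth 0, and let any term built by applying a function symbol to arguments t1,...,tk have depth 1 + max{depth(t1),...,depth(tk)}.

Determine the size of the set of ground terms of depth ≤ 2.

314436

Let N_k count ground terms of depth at most k. Each non-constant term of depth ≤ k is some function symbol applied to depth-≤(k−1) arguments, giving N_k = 4 + N_{k-1}^3.
N_0 = 4
N_1 = 4 + 4^3 = 68
N_2 = 4 + 68^3 = 314436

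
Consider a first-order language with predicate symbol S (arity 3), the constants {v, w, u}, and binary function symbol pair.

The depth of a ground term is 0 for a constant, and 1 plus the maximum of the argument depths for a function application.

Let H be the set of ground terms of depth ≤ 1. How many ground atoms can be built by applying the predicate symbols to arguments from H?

1728

First count ground terms of depth ≤ 1.
Count level by level. With function symbols pair/2, the terms of depth ≤ k are the 3 constants together with each function applied to depth-≤(k−1) tuples, so N_k = 3 + N_{k-1}^2.
N_0 = 3
N_1 = 3 + 3^2 = 12
Explicitly: v, w, u, pair(v, v), pair(v, w), pair(v, u), pair(w, v), pair(w, w), pair(w, u), pair(u, v), pair(u, w), pair(u, u).
So |H| = 12.
A ground atom is a predicate applied to a tuple of terms from H, so the count is the sum over predicates of |H|^arity:
  S: 12^3 = 1728
Total ground atoms: 1728.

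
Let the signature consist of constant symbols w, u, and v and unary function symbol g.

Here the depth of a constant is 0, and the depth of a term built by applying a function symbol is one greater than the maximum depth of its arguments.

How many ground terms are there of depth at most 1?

Let N_k = |{terms of depth ≤ k}|. Then N_0 = 3 and N_k = 3 + N_{k-1} for k ≥ 1 (one summand per function symbol, arity giving the exponent).
N_0 = 3
N_1 = 3 + 3 = 6
Explicitly: w, u, v, g(w), g(u), g(v).

6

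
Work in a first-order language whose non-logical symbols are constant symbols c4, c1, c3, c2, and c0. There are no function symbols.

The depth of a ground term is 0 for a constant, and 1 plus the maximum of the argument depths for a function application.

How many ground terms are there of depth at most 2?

5

With no function symbols every ground term is a constant, so there are exactly 5 ground terms at every depth bound.
N_0 = 5
N_1 = 5
N_2 = 5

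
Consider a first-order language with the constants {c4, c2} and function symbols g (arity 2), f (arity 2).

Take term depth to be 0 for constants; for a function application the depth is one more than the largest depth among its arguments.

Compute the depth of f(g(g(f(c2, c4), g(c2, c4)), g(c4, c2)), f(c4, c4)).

depth(f(c2, c4)) = 1 + max(0, 0) = 1
depth(g(c2, c4)) = 1 + max(0, 0) = 1
depth(g(f(c2, c4), g(c2, c4))) = 1 + max(1, 1) = 2
depth(g(c4, c2)) = 1 + max(0, 0) = 1
depth(g(g(f(c2, c4), g(c2, c4)), g(c4, c2))) = 1 + max(2, 1) = 3
depth(f(c4, c4)) = 1 + max(0, 0) = 1
depth(f(g(g(f(c2, c4), g(c2, c4)), g(c4, c2)), f(c4, c4))) = 1 + max(3, 1) = 4

4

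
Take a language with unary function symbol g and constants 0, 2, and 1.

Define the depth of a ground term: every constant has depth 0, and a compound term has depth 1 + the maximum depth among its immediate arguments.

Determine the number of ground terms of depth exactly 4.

3

Write N_k for the number of ground terms of depth ≤ k. A term of depth ≤ k is either a constant or a function symbol applied to arguments of depth ≤ k−1, so N_k = 3 + N_{k-1}.
N_0 = 3
N_1 = 3 + 3 = 6
N_2 = 3 + 6 = 9
N_3 = 3 + 9 = 12
N_4 = 3 + 12 = 15
Terms of depth exactly 4: N_4 − N_3 = 15 − 12 = 3.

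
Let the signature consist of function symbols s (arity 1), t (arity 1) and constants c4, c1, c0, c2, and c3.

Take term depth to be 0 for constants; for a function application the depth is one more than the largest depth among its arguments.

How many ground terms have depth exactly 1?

10

Let N_k count ground terms of depth at most k. Each non-constant term of depth ≤ k is some function symbol applied to depth-≤(k−1) arguments, giving N_k = 5 + N_{k-1} + N_{k-1}.
N_0 = 5
N_1 = 5 + 5 + 5 = 15
Terms of depth exactly 1: N_1 − N_0 = 15 − 5 = 10.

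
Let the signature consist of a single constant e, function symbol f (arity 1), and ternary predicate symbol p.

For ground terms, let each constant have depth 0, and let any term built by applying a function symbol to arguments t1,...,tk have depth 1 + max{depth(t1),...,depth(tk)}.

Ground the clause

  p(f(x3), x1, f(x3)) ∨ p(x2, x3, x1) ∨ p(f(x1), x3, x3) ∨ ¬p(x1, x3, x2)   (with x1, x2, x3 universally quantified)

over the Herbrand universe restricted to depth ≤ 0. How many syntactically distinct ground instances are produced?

Ground terms of depth ≤ 0:
  Let N_k = |{terms of depth ≤ k}|. Then N_0 = 1 and N_k = 1 + N_{k-1} for k ≥ 1 (one summand per function symbol, arity giving the exponent).
  N_0 = 1
  Explicitly: e.
So there is exactly 1 ground term available for substitution.
Each of x1, x2, x3 ranges independently over the available ground terms, and distinct assignments produce distinct instances.
Number of ground instances = 1^3 = 1.

1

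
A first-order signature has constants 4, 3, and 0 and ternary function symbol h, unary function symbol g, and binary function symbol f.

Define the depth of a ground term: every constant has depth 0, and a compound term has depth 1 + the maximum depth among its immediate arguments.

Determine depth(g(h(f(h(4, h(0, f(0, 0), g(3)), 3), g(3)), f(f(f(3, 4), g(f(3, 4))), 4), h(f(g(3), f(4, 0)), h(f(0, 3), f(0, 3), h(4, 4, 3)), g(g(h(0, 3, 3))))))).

depth(f(0, 0)) = 1 + max(0, 0) = 1
depth(g(3)) = 1 + depth(3) = 1 + 0 = 1
depth(h(0, f(0, 0), g(3))) = 1 + max(0, 1, 1) = 2
depth(h(4, h(0, f(0, 0), g(3)), 3)) = 1 + max(0, 2, 0) = 3
depth(f(h(4, h(0, f(0, 0), g(3)), 3), g(3))) = 1 + max(3, 1) = 4
depth(f(3, 4)) = 1 + max(0, 0) = 1
depth(g(f(3, 4))) = 1 + depth(f(3, 4)) = 1 + 1 = 2
depth(f(f(3, 4), g(f(3, 4)))) = 1 + max(1, 2) = 3
depth(f(f(f(3, 4), g(f(3, 4))), 4)) = 1 + max(3, 0) = 4
depth(f(4, 0)) = 1 + max(0, 0) = 1
depth(f(g(3), f(4, 0))) = 1 + max(1, 1) = 2
depth(f(0, 3)) = 1 + max(0, 0) = 1
depth(h(4, 4, 3)) = 1 + max(0, 0, 0) = 1
depth(h(f(0, 3), f(0, 3), h(4, 4, 3))) = 1 + max(1, 1, 1) = 2
depth(h(0, 3, 3)) = 1 + max(0, 0, 0) = 1
depth(g(h(0, 3, 3))) = 1 + depth(h(0, 3, 3)) = 1 + 1 = 2
depth(g(g(h(0, 3, 3)))) = 1 + depth(g(h(0, 3, 3))) = 1 + 2 = 3
depth(h(f(g(3), f(4, 0)), h(f(0, 3), f(0, 3), h(4, 4, 3)), g(g(h(0, 3, 3))))) = 1 + max(2, 2, 3) = 4
depth(h(f(h(4, h(0, f(0, 0), g(3)), 3), g(3)), f(f(f(3, 4), g(f(3, 4))), 4), h(f(g(3), f(4, 0)), h(f(0, 3), f(0, 3), h(4, 4, 3)), g(g(h(0, 3, 3)))))) = 1 + max(4, 4, 4) = 5
depth(g(h(f(h(4, h(0, f(0, 0), g(3)), 3), g(3)), f(f(f(3, 4), g(f(3, 4))), 4), h(f(g(3), f(4, 0)), h(f(0, 3), f(0, 3), h(4, 4, 3)), g(g(h(0, 3, 3))))))) = 1 + depth(h(f(h(4, h(0, f(0, 0), g(3)), 3), g(3)), f(f(f(3, 4), g(f(3, 4))), 4), h(f(g(3), f(4, 0)), h(f(0, 3), f(0, 3), h(4, 4, 3)), g(g(h(0, 3, 3)))))) = 1 + 5 = 6

6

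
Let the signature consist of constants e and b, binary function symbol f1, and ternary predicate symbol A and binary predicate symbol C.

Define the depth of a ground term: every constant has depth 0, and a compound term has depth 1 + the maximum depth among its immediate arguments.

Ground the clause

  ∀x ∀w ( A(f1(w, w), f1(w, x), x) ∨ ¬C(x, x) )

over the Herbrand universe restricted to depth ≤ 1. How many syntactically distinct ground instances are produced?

Ground terms of depth ≤ 1:
  If N_k denotes the number of depth-≤k ground terms, the 2 constants give N_0 = 2, and each function symbol of arity r contributes N_{k-1}^r new terms at level k: N_k = 2 + N_{k-1}^2.
  N_0 = 2
  N_1 = 2 + 2^2 = 6
  Explicitly: e, b, f1(e, e), f1(e, b), f1(b, e), f1(b, b).
So there are 6 ground terms available for substitution.
The body mentions every one of the 2 quantified variables; since ground terms form a free algebra, no two substitutions collapse to the same formula.
Number of ground instances = 6^2 = 36.

36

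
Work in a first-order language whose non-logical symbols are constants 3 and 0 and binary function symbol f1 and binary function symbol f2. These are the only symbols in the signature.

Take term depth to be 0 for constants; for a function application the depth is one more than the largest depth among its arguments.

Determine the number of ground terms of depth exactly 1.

8

If N_k denotes the number of depth-≤k ground terms, the 2 constants give N_0 = 2, and each function symbol of arity r contributes N_{k-1}^r new terms at level k: N_k = 2 + N_{k-1}^2 + N_{k-1}^2.
N_0 = 2
N_1 = 2 + 2^2 + 2^2 = 10
Terms of depth exactly 1: N_1 − N_0 = 10 − 2 = 8.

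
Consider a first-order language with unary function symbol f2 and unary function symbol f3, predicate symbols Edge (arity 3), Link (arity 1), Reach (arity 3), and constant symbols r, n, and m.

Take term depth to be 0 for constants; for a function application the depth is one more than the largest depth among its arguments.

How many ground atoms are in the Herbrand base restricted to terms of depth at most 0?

57

First count ground terms of depth ≤ 0.
If N_k denotes the number of depth-≤k ground terms, the 3 constants give N_0 = 3, and each function symbol of arity r contributes N_{k-1}^r new terms at level k: N_k = 3 + N_{k-1} + N_{k-1}.
N_0 = 3
Explicitly: r, n, m.
So |H| = 3.
Each predicate of arity r yields |H|^r ground atoms (one per choice of an r-tuple from H):
  Edge: 3^3 = 27;  Link: 3;  Reach: 3^3 = 27
Total ground atoms: 27 + 3 + 27 = 57.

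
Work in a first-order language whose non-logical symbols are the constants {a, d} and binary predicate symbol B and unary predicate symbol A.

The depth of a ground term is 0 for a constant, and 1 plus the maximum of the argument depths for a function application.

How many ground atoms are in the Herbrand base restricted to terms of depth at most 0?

First count ground terms of depth ≤ 0.
With no function symbols every ground term is a constant, so there are exactly 2 ground terms at every depth bound.
N_0 = 2
Explicitly: a, d.
So |H| = 2.
For each predicate symbol, the number of ground atoms is |H| raised to its arity; summing:
  B: 2^2 = 4;  A: 2
Total ground atoms: 4 + 2 = 6.

6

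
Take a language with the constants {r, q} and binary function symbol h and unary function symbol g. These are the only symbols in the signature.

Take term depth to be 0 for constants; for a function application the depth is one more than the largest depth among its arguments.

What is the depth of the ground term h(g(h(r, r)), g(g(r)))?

depth(h(r, r)) = 1 + max(0, 0) = 1
depth(g(h(r, r))) = 1 + depth(h(r, r)) = 1 + 1 = 2
depth(g(r)) = 1 + depth(r) = 1 + 0 = 1
depth(g(g(r))) = 1 + depth(g(r)) = 1 + 1 = 2
depth(h(g(h(r, r)), g(g(r)))) = 1 + max(2, 2) = 3

3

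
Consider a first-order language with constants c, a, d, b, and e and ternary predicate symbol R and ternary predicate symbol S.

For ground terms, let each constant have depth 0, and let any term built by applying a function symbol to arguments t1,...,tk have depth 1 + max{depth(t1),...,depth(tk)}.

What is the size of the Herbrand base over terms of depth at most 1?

250

First count ground terms of depth ≤ 1.
With no function symbols every ground term is a constant, so there are exactly 5 ground terms at every depth bound.
N_0 = 5
N_1 = 5
Explicitly: c, a, d, b, e.
So |H| = 5.
Ground atoms are formed by filling each argument slot of a predicate with a term from H, so an r-ary predicate gives |H|^r atoms:
  R: 5^3 = 125;  S: 5^3 = 125
Total ground atoms: 125 + 125 = 250.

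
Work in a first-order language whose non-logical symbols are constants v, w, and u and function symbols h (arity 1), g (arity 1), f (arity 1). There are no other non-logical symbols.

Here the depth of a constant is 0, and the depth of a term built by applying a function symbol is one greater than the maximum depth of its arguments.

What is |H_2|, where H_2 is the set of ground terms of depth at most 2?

39

If N_k denotes the number of depth-≤k ground terms, the 3 constants give N_0 = 3, and each function symbol of arity r contributes N_{k-1}^r new terms at level k: N_k = 3 + N_{k-1} + N_{k-1} + N_{k-1}.
N_0 = 3
N_1 = 3 + 3 + 3 + 3 = 12
N_2 = 3 + 12 + 12 + 12 = 39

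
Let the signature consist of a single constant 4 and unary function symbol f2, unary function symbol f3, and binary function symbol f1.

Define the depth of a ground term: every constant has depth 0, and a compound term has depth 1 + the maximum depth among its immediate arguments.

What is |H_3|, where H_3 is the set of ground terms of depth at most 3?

676

If N_k denotes the number of depth-≤k ground terms, the 1 constant gives N_0 = 1, and each function symbol of arity r contributes N_{k-1}^r new terms at level k: N_k = 1 + N_{k-1} + N_{k-1} + N_{k-1}^2.
N_0 = 1
N_1 = 1 + 1 + 1 + 1^2 = 4
N_2 = 1 + 4 + 4 + 4^2 = 25
N_3 = 1 + 25 + 25 + 25^2 = 676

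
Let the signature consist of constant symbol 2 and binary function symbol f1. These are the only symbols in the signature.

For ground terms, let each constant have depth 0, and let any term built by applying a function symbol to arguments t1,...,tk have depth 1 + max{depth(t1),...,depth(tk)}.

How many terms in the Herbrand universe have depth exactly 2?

If N_k denotes the number of depth-≤k ground terms, the 1 constant gives N_0 = 1, and each function symbol of arity r contributes N_{k-1}^r new terms at level k: N_k = 1 + N_{k-1}^2.
N_0 = 1
N_1 = 1 + 1^2 = 2
N_2 = 1 + 2^2 = 5
Terms of depth exactly 2: N_2 − N_1 = 5 − 2 = 3.

3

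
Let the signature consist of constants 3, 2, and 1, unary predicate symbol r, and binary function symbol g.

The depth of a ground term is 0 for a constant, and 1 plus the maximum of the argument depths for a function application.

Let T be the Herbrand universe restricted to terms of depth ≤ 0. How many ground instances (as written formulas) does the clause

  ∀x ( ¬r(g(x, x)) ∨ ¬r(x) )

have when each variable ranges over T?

Ground terms of depth ≤ 0:
  If N_k denotes the number of depth-≤k ground terms, the 3 constants give N_0 = 3, and each function symbol of arity r contributes N_{k-1}^r new terms at level k: N_k = 3 + N_{k-1}^2.
  N_0 = 3
So there are 3 ground terms available for substitution.
The variable x ranges independently over the available ground terms, and distinct assignments produce distinct instances.
Number of ground instances = 3.

3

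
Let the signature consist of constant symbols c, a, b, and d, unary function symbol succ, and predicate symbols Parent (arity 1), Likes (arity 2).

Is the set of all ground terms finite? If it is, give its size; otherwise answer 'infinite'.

The signature has at least one function symbol (succ, arity 1) and at least one constant (c).
Iterating succ gives infinitely many distinct ground terms: c, succ(c), succ(succ(c)), ...
So the Herbrand universe is infinite.

infinite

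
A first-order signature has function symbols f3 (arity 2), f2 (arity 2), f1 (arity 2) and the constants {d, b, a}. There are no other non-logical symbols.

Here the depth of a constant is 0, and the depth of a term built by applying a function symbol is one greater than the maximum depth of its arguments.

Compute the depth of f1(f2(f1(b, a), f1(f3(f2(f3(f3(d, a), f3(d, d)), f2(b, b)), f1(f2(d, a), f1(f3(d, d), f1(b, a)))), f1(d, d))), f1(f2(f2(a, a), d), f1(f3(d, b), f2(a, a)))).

depth(f1(b, a)) = 1 + max(0, 0) = 1
depth(f3(d, a)) = 1 + max(0, 0) = 1
depth(f3(d, d)) = 1 + max(0, 0) = 1
depth(f3(f3(d, a), f3(d, d))) = 1 + max(1, 1) = 2
depth(f2(b, b)) = 1 + max(0, 0) = 1
depth(f2(f3(f3(d, a), f3(d, d)), f2(b, b))) = 1 + max(2, 1) = 3
depth(f2(d, a)) = 1 + max(0, 0) = 1
depth(f1(f3(d, d), f1(b, a))) = 1 + max(1, 1) = 2
depth(f1(f2(d, a), f1(f3(d, d), f1(b, a)))) = 1 + max(1, 2) = 3
depth(f3(f2(f3(f3(d, a), f3(d, d)), f2(b, b)), f1(f2(d, a), f1(f3(d, d), f1(b, a))))) = 1 + max(3, 3) = 4
depth(f1(d, d)) = 1 + max(0, 0) = 1
depth(f1(f3(f2(f3(f3(d, a), f3(d, d)), f2(b, b)), f1(f2(d, a), f1(f3(d, d), f1(b, a)))), f1(d, d))) = 1 + max(4, 1) = 5
depth(f2(f1(b, a), f1(f3(f2(f3(f3(d, a), f3(d, d)), f2(b, b)), f1(f2(d, a), f1(f3(d, d), f1(b, a)))), f1(d, d)))) = 1 + max(1, 5) = 6
depth(f2(a, a)) = 1 + max(0, 0) = 1
depth(f2(f2(a, a), d)) = 1 + max(1, 0) = 2
depth(f3(d, b)) = 1 + max(0, 0) = 1
depth(f1(f3(d, b), f2(a, a))) = 1 + max(1, 1) = 2
depth(f1(f2(f2(a, a), d), f1(f3(d, b), f2(a, a)))) = 1 + max(2, 2) = 3
depth(f1(f2(f1(b, a), f1(f3(f2(f3(f3(d, a), f3(d, d)), f2(b, b)), f1(f2(d, a), f1(f3(d, d), f1(b, a)))), f1(d, d))), f1(f2(f2(a, a), d), f1(f3(d, b), f2(a, a))))) = 1 + max(6, 3) = 7

7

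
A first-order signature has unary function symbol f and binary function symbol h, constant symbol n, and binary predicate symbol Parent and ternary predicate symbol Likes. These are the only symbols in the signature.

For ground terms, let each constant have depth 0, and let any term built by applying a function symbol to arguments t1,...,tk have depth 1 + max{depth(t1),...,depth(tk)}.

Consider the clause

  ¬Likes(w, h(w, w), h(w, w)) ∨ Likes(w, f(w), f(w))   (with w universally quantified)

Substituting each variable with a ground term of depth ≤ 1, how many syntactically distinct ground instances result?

Ground terms of depth ≤ 1:
  Let N_k count ground terms of depth at most k. Each non-constant term of depth ≤ k is some function symbol applied to depth-≤(k−1) arguments, giving N_k = 1 + N_{k-1} + N_{k-1}^2.
  N_0 = 1
  N_1 = 1 + 1 + 1^2 = 3
So there are 3 ground terms available for substitution.
The variable w ranges independently over the available ground terms, and distinct assignments produce distinct instances.
Number of ground instances = 3.

3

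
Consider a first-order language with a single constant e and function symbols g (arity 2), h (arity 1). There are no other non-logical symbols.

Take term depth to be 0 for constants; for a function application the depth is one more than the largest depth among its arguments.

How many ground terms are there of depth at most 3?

183

Count level by level. With function symbols g/2, h/1, the terms of depth ≤ k are the 1 constant together with each function applied to depth-≤(k−1) tuples, so N_k = 1 + N_{k-1}^2 + N_{k-1}.
N_0 = 1
N_1 = 1 + 1^2 + 1 = 3
N_2 = 1 + 3^2 + 3 = 13
N_3 = 1 + 13^2 + 13 = 183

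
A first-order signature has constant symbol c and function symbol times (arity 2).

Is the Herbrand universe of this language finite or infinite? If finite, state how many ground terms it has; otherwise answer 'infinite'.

infinite

The signature has at least one function symbol (times, arity 2) and at least one constant (c).
Iterating times gives infinitely many distinct ground terms: c, times(c, c), times(times(c, c), times(c, c)), ...
So the Herbrand universe is infinite.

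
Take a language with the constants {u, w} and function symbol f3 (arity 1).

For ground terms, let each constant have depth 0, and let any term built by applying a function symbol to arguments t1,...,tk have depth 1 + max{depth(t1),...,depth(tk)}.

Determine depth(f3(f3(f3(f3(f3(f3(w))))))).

6

depth(f3(w)) = 1 + depth(w) = 1 + 0 = 1
depth(f3(f3(w))) = 1 + depth(f3(w)) = 1 + 1 = 2
depth(f3(f3(f3(w)))) = 1 + depth(f3(f3(w))) = 1 + 2 = 3
depth(f3(f3(f3(f3(w))))) = 1 + depth(f3(f3(f3(w)))) = 1 + 3 = 4
depth(f3(f3(f3(f3(f3(w)))))) = 1 + depth(f3(f3(f3(f3(w))))) = 1 + 4 = 5
depth(f3(f3(f3(f3(f3(f3(w))))))) = 1 + depth(f3(f3(f3(f3(f3(w)))))) = 1 + 5 = 6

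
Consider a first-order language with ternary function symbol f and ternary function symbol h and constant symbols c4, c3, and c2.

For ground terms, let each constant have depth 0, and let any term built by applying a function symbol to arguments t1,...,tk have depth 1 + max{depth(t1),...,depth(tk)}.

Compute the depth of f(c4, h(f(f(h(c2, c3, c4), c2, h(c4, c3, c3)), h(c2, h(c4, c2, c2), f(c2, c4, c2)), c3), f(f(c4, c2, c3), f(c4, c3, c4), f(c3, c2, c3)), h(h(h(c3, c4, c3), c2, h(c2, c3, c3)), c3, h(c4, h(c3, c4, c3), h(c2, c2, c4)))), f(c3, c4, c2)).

depth(h(c2, c3, c4)) = 1 + max(0, 0, 0) = 1
depth(h(c4, c3, c3)) = 1 + max(0, 0, 0) = 1
depth(f(h(c2, c3, c4), c2, h(c4, c3, c3))) = 1 + max(1, 0, 1) = 2
depth(h(c4, c2, c2)) = 1 + max(0, 0, 0) = 1
depth(f(c2, c4, c2)) = 1 + max(0, 0, 0) = 1
depth(h(c2, h(c4, c2, c2), f(c2, c4, c2))) = 1 + max(0, 1, 1) = 2
depth(f(f(h(c2, c3, c4), c2, h(c4, c3, c3)), h(c2, h(c4, c2, c2), f(c2, c4, c2)), c3)) = 1 + max(2, 2, 0) = 3
depth(f(c4, c2, c3)) = 1 + max(0, 0, 0) = 1
depth(f(c4, c3, c4)) = 1 + max(0, 0, 0) = 1
depth(f(c3, c2, c3)) = 1 + max(0, 0, 0) = 1
depth(f(f(c4, c2, c3), f(c4, c3, c4), f(c3, c2, c3))) = 1 + max(1, 1, 1) = 2
depth(h(c3, c4, c3)) = 1 + max(0, 0, 0) = 1
depth(h(c2, c3, c3)) = 1 + max(0, 0, 0) = 1
depth(h(h(c3, c4, c3), c2, h(c2, c3, c3))) = 1 + max(1, 0, 1) = 2
depth(h(c2, c2, c4)) = 1 + max(0, 0, 0) = 1
depth(h(c4, h(c3, c4, c3), h(c2, c2, c4))) = 1 + max(0, 1, 1) = 2
depth(h(h(h(c3, c4, c3), c2, h(c2, c3, c3)), c3, h(c4, h(c3, c4, c3), h(c2, c2, c4)))) = 1 + max(2, 0, 2) = 3
depth(h(f(f(h(c2, c3, c4), c2, h(c4, c3, c3)), h(c2, h(c4, c2, c2), f(c2, c4, c2)), c3), f(f(c4, c2, c3), f(c4, c3, c4), f(c3, c2, c3)), h(h(h(c3, c4, c3), c2, h(c2, c3, c3)), c3, h(c4, h(c3, c4, c3), h(c2, c2, c4))))) = 1 + max(3, 2, 3) = 4
depth(f(c3, c4, c2)) = 1 + max(0, 0, 0) = 1
depth(f(c4, h(f(f(h(c2, c3, c4), c2, h(c4, c3, c3)), h(c2, h(c4, c2, c2), f(c2, c4, c2)), c3), f(f(c4, c2, c3), f(c4, c3, c4), f(c3, c2, c3)), h(h(h(c3, c4, c3), c2, h(c2, c3, c3)), c3, h(c4, h(c3, c4, c3), h(c2, c2, c4)))), f(c3, c4, c2))) = 1 + max(0, 4, 1) = 5

5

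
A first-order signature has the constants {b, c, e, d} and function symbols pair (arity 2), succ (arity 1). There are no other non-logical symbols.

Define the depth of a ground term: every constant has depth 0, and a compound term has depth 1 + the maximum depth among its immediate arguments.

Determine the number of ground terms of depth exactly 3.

364820

Write N_k for the number of ground terms of depth ≤ k. A term of depth ≤ k is either a constant or a function symbol applied to arguments of depth ≤ k−1, so N_k = 4 + N_{k-1}^2 + N_{k-1}.
N_0 = 4
N_1 = 4 + 4^2 + 4 = 24
N_2 = 4 + 24^2 + 24 = 604
N_3 = 4 + 604^2 + 604 = 365424
Terms of depth exactly 3: N_3 − N_2 = 365424 − 604 = 364820.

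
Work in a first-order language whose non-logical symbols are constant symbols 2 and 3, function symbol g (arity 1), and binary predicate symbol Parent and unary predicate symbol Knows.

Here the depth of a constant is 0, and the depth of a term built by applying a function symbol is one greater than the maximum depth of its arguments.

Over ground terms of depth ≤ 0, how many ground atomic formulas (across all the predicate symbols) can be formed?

6

First count ground terms of depth ≤ 0.
Let N_k = |{terms of depth ≤ k}|. Then N_0 = 2 and N_k = 2 + N_{k-1} for k ≥ 1 (one summand per function symbol, arity giving the exponent).
N_0 = 2
Explicitly: 2, 3.
So |H| = 2.
A ground atom is a predicate applied to a tuple of terms from H, so the count is the sum over predicates of |H|^arity:
  Parent: 2^2 = 4;  Knows: 2
Total ground atoms: 4 + 2 = 6.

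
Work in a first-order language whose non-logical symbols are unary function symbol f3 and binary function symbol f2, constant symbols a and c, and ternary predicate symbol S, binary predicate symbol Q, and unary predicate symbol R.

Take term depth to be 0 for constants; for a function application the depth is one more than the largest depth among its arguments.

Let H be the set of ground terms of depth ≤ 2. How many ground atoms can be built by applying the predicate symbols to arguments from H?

410774

First count ground terms of depth ≤ 2.
Let N_k count ground terms of depth at most k. Each non-constant term of depth ≤ k is some function symbol applied to depth-≤(k−1) arguments, giving N_k = 2 + N_{k-1} + N_{k-1}^2.
N_0 = 2
N_1 = 2 + 2 + 2^2 = 8
N_2 = 2 + 8 + 8^2 = 74
So |H| = 74.
A ground atom is a predicate applied to a tuple of terms from H, so the count is the sum over predicates of |H|^arity:
  S: 74^3 = 405224;  Q: 74^2 = 5476;  R: 74
Total ground atoms: 405224 + 5476 + 74 = 410774.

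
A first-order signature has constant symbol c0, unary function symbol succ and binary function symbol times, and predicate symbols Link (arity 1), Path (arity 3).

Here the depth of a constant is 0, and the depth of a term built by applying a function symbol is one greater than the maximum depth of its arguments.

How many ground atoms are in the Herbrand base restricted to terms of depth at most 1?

30

First count ground terms of depth ≤ 1.
Let N_k count ground terms of depth at most k. Each non-constant term of depth ≤ k is some function symbol applied to depth-≤(k−1) arguments, giving N_k = 1 + N_{k-1} + N_{k-1}^2.
N_0 = 1
N_1 = 1 + 1 + 1^2 = 3
Explicitly: c0, succ(c0), times(c0, c0).
So |H| = 3.
Ground atoms are formed by filling each argument slot of a predicate with a term from H, so an r-ary predicate gives |H|^r atoms:
  Link: 3;  Path: 3^3 = 27
Total ground atoms: 3 + 27 = 30.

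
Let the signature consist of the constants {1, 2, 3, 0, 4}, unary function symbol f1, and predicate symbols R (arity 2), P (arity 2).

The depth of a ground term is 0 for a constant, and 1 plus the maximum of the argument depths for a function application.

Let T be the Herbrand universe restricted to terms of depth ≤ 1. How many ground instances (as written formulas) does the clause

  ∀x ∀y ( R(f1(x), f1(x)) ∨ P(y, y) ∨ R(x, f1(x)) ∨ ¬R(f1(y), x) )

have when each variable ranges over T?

100

Ground terms of depth ≤ 1:
  Count level by level. With function symbols f1/1, the terms of depth ≤ k are the 5 constants together with each function applied to depth-≤(k−1) tuples, so N_k = 5 + N_{k-1}.
  N_0 = 5
  N_1 = 5 + 5 = 10
  Explicitly: 1, 2, 3, 0, 4, f1(1), f1(2), f1(3), f1(0), f1(4).
So there are 10 ground terms available for substitution.
The body mentions every one of the 2 quantified variables; since ground terms form a free algebra, no two substitutions collapse to the same formula.
Number of ground instances = 10^2 = 100.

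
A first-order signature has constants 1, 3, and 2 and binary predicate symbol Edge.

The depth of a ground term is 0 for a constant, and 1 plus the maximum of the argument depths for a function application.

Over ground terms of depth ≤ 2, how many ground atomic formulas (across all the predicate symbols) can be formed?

9

First count ground terms of depth ≤ 2.
With no function symbols every ground term is a constant, so there are exactly 3 ground terms at every depth bound.
N_0 = 3
N_1 = 3
N_2 = 3
So |H| = 3.
Each predicate of arity r yields |H|^r ground atoms (one per choice of an r-tuple from H):
  Edge: 3^2 = 9
Total ground atoms: 9.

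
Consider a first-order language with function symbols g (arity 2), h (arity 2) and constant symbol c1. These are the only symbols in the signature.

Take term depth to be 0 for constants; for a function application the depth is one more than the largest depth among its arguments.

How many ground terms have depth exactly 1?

Let N_k = |{terms of depth ≤ k}|. Then N_0 = 1 and N_k = 1 + N_{k-1}^2 + N_{k-1}^2 for k ≥ 1 (one summand per function symbol, arity giving the exponent).
N_0 = 1
N_1 = 1 + 1^2 + 1^2 = 3
Terms of depth exactly 1: N_1 − N_0 = 3 − 1 = 2.

2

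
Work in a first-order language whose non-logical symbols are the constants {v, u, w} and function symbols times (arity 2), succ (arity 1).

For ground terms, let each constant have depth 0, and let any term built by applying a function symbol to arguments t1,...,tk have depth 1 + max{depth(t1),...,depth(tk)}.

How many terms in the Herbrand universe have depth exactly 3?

59052

If N_k denotes the number of depth-≤k ground terms, the 3 constants give N_0 = 3, and each function symbol of arity r contributes N_{k-1}^r new terms at level k: N_k = 3 + N_{k-1}^2 + N_{k-1}.
N_0 = 3
N_1 = 3 + 3^2 + 3 = 15
N_2 = 3 + 15^2 + 15 = 243
N_3 = 3 + 243^2 + 243 = 59295
Terms of depth exactly 3: N_3 − N_2 = 59295 − 243 = 59052.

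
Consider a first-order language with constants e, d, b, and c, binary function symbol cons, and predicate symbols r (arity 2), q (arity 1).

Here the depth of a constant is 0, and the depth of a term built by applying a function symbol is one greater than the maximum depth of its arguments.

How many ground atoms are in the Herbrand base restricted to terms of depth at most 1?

First count ground terms of depth ≤ 1.
Let N_k count ground terms of depth at most k. Each non-constant term of depth ≤ k is some function symbol applied to depth-≤(k−1) arguments, giving N_k = 4 + N_{k-1}^2.
N_0 = 4
N_1 = 4 + 4^2 = 20
So |H| = 20.
Ground atoms are formed by filling each argument slot of a predicate with a term from H, so an r-ary predicate gives |H|^r atoms:
  r: 20^2 = 400;  q: 20
Total ground atoms: 400 + 20 = 420.

420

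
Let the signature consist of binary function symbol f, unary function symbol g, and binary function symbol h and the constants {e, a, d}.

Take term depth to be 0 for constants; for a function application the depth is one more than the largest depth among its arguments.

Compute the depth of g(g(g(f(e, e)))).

depth(f(e, e)) = 1 + max(0, 0) = 1
depth(g(f(e, e))) = 1 + depth(f(e, e)) = 1 + 1 = 2
depth(g(g(f(e, e)))) = 1 + depth(g(f(e, e))) = 1 + 2 = 3
depth(g(g(g(f(e, e))))) = 1 + depth(g(g(f(e, e)))) = 1 + 3 = 4

4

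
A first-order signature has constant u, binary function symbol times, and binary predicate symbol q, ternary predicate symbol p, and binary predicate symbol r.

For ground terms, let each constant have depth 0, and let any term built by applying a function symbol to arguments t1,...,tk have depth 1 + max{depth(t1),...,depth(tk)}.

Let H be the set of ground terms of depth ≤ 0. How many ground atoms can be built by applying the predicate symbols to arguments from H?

First count ground terms of depth ≤ 0.
Count level by level. With function symbols times/2, the terms of depth ≤ k are the 1 constant together with each function applied to depth-≤(k−1) tuples, so N_k = 1 + N_{k-1}^2.
N_0 = 1
So |H| = 1.
For each predicate symbol, the number of ground atoms is |H| raised to its arity; summing:
  q: 1^2 = 1;  p: 1^3 = 1;  r: 1^2 = 1
Total ground atoms: 1 + 1 + 1 = 3.

3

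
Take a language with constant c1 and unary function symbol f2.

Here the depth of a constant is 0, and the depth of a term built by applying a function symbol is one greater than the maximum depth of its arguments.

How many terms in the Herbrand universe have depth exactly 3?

1

Let N_k count ground terms of depth at most k. Each non-constant term of depth ≤ k is some function symbol applied to depth-≤(k−1) arguments, giving N_k = 1 + N_{k-1}.
N_0 = 1
N_1 = 1 + 1 = 2
N_2 = 1 + 2 = 3
N_3 = 1 + 3 = 4
Terms of depth exactly 3: N_3 − N_2 = 4 − 3 = 1.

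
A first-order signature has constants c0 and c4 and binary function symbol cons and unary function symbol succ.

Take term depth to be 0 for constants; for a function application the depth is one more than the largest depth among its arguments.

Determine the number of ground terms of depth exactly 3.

Count level by level. With function symbols cons/2, succ/1, the terms of depth ≤ k are the 2 constants together with each function applied to depth-≤(k−1) tuples, so N_k = 2 + N_{k-1}^2 + N_{k-1}.
N_0 = 2
N_1 = 2 + 2^2 + 2 = 8
N_2 = 2 + 8^2 + 8 = 74
N_3 = 2 + 74^2 + 74 = 5552
Terms of depth exactly 3: N_3 − N_2 = 5552 − 74 = 5478.

5478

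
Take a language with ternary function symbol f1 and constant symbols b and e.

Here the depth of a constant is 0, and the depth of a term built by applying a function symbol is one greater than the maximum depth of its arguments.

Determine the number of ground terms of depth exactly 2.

992

Let N_k = |{terms of depth ≤ k}|. Then N_0 = 2 and N_k = 2 + N_{k-1}^3 for k ≥ 1 (one summand per function symbol, arity giving the exponent).
N_0 = 2
N_1 = 2 + 2^3 = 10
N_2 = 2 + 10^3 = 1002
Terms of depth exactly 2: N_2 − N_1 = 1002 − 10 = 992.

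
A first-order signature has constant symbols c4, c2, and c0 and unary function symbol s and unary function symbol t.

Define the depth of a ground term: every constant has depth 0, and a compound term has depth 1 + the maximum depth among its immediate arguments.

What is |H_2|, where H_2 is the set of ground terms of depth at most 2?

Let N_k = |{terms of depth ≤ k}|. Then N_0 = 3 and N_k = 3 + N_{k-1} + N_{k-1} for k ≥ 1 (one summand per function symbol, arity giving the exponent).
N_0 = 3
N_1 = 3 + 3 + 3 = 9
N_2 = 3 + 9 + 9 = 21

21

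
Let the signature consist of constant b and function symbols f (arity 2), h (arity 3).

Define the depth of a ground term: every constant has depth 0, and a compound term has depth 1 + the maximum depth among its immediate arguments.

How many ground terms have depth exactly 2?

34

Write N_k for the number of ground terms of depth ≤ k. A term of depth ≤ k is either a constant or a function symbol applied to arguments of depth ≤ k−1, so N_k = 1 + N_{k-1}^2 + N_{k-1}^3.
N_0 = 1
N_1 = 1 + 1^2 + 1^3 = 3
N_2 = 1 + 3^2 + 3^3 = 37
Terms of depth exactly 2: N_2 − N_1 = 37 − 3 = 34.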